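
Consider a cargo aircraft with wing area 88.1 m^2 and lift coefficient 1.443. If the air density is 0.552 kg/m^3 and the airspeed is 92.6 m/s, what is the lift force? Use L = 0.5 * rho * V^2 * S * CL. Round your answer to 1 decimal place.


Step 1: Calculate dynamic pressure q = 0.5 * 0.552 * 92.6^2 = 0.5 * 0.552 * 8574.76 = 2366.6338 Pa
Step 2: Multiply by wing area and lift coefficient: L = 2366.6338 * 88.1 * 1.443
Step 3: L = 208500.4343 * 1.443 = 300866.1 N

300866.1


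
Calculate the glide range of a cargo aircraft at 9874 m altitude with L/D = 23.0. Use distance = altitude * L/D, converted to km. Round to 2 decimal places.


Step 1: Glide distance = altitude * L/D = 9874 * 23.0 = 227102.0 m
Step 2: Convert to km: 227102.0 / 1000 = 227.10 km

227.10


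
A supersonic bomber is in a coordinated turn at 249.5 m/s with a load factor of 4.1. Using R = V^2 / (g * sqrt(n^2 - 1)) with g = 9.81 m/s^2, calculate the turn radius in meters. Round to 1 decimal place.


Step 1: V^2 = 249.5^2 = 62250.25
Step 2: n^2 - 1 = 4.1^2 - 1 = 15.81
Step 3: sqrt(15.81) = 3.976179
Step 4: R = 62250.25 / (9.81 * 3.976179) = 1595.9 m

1595.9


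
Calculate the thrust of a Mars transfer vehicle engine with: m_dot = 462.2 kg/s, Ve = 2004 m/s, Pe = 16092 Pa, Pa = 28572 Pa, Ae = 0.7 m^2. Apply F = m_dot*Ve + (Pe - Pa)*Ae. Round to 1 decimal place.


Step 1: Momentum thrust = m_dot * Ve = 462.2 * 2004 = 926248.8 N
Step 2: Pressure thrust = (Pe - Pa) * Ae = (16092 - 28572) * 0.7 = -8736.0 N
Step 3: Total thrust F = 926248.8 + -8736.0 = 917512.8 N

917512.8


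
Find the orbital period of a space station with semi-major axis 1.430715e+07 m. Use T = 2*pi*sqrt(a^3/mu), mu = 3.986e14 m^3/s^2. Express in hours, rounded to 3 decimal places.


Step 1: a^3 / mu = 2.928596e+21 / 3.986e14 = 7.347204e+06
Step 2: sqrt(7.347204e+06) = 2710.5726 s
Step 3: T = 2*pi * 2710.5726 = 17031.03 s
Step 4: T in hours = 17031.03 / 3600 = 4.731 hours

4.731


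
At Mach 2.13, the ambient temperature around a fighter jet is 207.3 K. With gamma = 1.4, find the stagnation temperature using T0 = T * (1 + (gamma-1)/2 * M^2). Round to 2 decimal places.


Step 1: (gamma-1)/2 = 0.2
Step 2: M^2 = 4.5369
Step 3: 1 + 0.2 * 4.5369 = 1.90738
Step 4: T0 = 207.3 * 1.90738 = 395.40 K

395.40


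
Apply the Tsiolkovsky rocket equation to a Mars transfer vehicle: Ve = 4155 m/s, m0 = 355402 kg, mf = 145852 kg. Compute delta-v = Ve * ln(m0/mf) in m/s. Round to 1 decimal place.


Step 1: Mass ratio m0/mf = 355402 / 145852 = 2.43673
Step 2: ln(2.43673) = 0.890657
Step 3: delta-v = 4155 * 0.890657 = 3700.7 m/s

3700.7


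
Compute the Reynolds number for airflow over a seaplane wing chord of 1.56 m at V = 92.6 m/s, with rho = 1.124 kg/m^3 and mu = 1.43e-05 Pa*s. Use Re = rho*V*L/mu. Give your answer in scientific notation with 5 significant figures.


Step 1: Numerator = rho * V * L = 1.124 * 92.6 * 1.56 = 162.368544
Step 2: Re = 162.368544 / 1.43e-05
Step 3: Re = 1.1354e+07

1.1354e+07


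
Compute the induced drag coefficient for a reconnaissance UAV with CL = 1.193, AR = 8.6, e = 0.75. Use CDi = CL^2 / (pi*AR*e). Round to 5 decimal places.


Step 1: CL^2 = 1.193^2 = 1.423249
Step 2: pi * AR * e = 3.14159 * 8.6 * 0.75 = 20.263273
Step 3: CDi = 1.423249 / 20.263273 = 0.07024

0.07024


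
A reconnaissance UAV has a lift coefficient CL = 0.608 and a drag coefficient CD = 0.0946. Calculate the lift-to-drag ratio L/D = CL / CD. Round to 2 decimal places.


Step 1: L/D = CL / CD = 0.608 / 0.0946
Step 2: L/D = 6.43

6.43


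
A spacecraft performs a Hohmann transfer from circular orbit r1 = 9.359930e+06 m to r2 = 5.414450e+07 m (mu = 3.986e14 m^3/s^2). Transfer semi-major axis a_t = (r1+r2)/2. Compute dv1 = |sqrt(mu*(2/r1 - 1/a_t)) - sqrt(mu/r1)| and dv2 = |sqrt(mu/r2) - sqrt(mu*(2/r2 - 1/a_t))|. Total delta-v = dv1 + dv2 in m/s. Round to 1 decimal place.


Step 1: Transfer semi-major axis a_t = (9.359930e+06 + 5.414450e+07) / 2 = 3.175222e+07 m
Step 2: v1 (circular at r1) = sqrt(mu/r1) = 6525.78 m/s
Step 3: v_t1 = sqrt(mu*(2/r1 - 1/a_t)) = 8521.63 m/s
Step 4: dv1 = |8521.63 - 6525.78| = 1995.85 m/s
Step 5: v2 (circular at r2) = 2713.26 m/s, v_t2 = 1473.13 m/s
Step 6: dv2 = |2713.26 - 1473.13| = 1240.13 m/s
Step 7: Total delta-v = 1995.85 + 1240.13 = 3236.0 m/s

3236.0


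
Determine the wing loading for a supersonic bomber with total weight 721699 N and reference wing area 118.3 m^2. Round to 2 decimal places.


Step 1: Wing loading = W / S = 721699 / 118.3
Step 2: Wing loading = 6100.58 N/m^2

6100.58


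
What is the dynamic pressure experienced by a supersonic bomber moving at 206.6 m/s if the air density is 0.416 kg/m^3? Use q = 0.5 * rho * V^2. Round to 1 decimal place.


Step 1: V^2 = 206.6^2 = 42683.56
Step 2: q = 0.5 * 0.416 * 42683.56
Step 3: q = 8878.2 Pa

8878.2


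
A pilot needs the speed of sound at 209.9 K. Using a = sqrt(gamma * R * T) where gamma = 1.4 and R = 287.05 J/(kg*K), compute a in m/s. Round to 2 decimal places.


Step 1: gamma * R * T = 1.4 * 287.05 * 209.9 = 84352.513
Step 2: a = sqrt(84352.513) = 290.44 m/s

290.44


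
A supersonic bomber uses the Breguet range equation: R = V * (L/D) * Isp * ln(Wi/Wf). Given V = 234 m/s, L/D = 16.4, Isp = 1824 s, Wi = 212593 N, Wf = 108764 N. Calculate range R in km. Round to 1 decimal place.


Step 1: Coefficient = V * (L/D) * Isp = 234 * 16.4 * 1824 = 6999782.4 m
Step 2: Wi/Wf = 212593 / 108764 = 1.954627
Step 3: ln(1.954627) = 0.670199
Step 4: R = 6999782.4 * 0.670199 = 4691248.2 m = 4691.2 km

4691.2


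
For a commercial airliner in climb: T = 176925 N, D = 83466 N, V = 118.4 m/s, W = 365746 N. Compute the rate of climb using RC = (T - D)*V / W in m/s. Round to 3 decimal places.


Step 1: Excess thrust = T - D = 176925 - 83466 = 93459 N
Step 2: Excess power = 93459 * 118.4 = 11065545.6 W
Step 3: RC = 11065545.6 / 365746 = 30.255 m/s

30.255


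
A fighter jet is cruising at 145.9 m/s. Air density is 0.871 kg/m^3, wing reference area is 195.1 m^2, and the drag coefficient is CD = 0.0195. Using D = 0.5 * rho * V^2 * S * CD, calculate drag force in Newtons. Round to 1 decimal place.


Step 1: Dynamic pressure q = 0.5 * 0.871 * 145.9^2 = 9270.4058 Pa
Step 2: Drag D = q * S * CD = 9270.4058 * 195.1 * 0.0195
Step 3: D = 35268.8 N

35268.8


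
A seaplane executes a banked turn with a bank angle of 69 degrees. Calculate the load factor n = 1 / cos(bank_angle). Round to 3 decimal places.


Step 1: Convert 69 degrees to radians = 1.204277
Step 2: cos(69 deg) = 0.358368
Step 3: n = 1 / 0.358368 = 2.790

2.790


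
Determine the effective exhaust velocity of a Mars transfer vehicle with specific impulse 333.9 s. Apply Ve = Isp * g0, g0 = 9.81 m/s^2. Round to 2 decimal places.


Step 1: Ve = Isp * g0 = 333.9 * 9.81
Step 2: Ve = 3275.56 m/s

3275.56


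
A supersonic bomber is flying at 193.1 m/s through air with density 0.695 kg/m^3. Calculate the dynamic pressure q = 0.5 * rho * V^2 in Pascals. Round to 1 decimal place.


Step 1: V^2 = 193.1^2 = 37287.61
Step 2: q = 0.5 * 0.695 * 37287.61
Step 3: q = 12957.4 Pa

12957.4


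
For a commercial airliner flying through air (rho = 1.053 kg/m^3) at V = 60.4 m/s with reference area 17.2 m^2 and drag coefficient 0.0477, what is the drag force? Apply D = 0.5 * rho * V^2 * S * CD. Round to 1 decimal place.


Step 1: Dynamic pressure q = 0.5 * 1.053 * 60.4^2 = 1920.7562 Pa
Step 2: Drag D = q * S * CD = 1920.7562 * 17.2 * 0.0477
Step 3: D = 1575.9 N

1575.9


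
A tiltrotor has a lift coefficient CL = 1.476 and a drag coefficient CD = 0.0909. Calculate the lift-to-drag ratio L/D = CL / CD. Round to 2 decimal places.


Step 1: L/D = CL / CD = 1.476 / 0.0909
Step 2: L/D = 16.24

16.24


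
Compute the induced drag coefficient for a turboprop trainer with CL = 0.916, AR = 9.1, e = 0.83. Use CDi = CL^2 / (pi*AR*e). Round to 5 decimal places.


Step 1: CL^2 = 0.916^2 = 0.839056
Step 2: pi * AR * e = 3.14159 * 9.1 * 0.83 = 23.728449
Step 3: CDi = 0.839056 / 23.728449 = 0.03536

0.03536


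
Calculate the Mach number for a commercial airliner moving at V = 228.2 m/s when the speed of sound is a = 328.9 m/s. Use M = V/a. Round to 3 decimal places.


Step 1: M = V / a = 228.2 / 328.9
Step 2: M = 0.694

0.694


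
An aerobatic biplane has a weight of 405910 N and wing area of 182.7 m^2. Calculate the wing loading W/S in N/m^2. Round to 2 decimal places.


Step 1: Wing loading = W / S = 405910 / 182.7
Step 2: Wing loading = 2221.73 N/m^2

2221.73


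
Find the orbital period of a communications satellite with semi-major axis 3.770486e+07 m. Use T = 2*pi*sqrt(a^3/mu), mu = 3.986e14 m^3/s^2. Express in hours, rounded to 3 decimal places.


Step 1: a^3 / mu = 5.360336e+22 / 3.986e14 = 1.344791e+08
Step 2: sqrt(1.344791e+08) = 11596.5112 s
Step 3: T = 2*pi * 11596.5112 = 72863.03 s
Step 4: T in hours = 72863.03 / 3600 = 20.240 hours

20.240


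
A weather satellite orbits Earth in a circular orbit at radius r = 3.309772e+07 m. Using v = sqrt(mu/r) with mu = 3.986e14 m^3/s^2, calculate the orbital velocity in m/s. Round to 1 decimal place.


Step 1: mu / r = 3.986e14 / 3.309772e+07 = 12043125.6292
Step 2: v = sqrt(12043125.6292) = 3470.3 m/s

3470.3


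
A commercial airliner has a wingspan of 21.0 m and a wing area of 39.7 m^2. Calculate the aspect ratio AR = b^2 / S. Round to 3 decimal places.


Step 1: b^2 = 21.0^2 = 441.0
Step 2: AR = 441.0 / 39.7 = 11.108

11.108


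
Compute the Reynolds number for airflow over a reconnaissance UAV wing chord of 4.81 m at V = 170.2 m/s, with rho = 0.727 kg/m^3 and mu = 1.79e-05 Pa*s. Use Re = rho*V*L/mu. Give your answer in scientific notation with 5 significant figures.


Step 1: Numerator = rho * V * L = 0.727 * 170.2 * 4.81 = 595.167274
Step 2: Re = 595.167274 / 1.79e-05
Step 3: Re = 3.3250e+07

3.3250e+07


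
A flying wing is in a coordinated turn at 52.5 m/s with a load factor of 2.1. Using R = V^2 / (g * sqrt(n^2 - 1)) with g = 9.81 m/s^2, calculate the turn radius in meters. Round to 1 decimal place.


Step 1: V^2 = 52.5^2 = 2756.25
Step 2: n^2 - 1 = 2.1^2 - 1 = 3.41
Step 3: sqrt(3.41) = 1.846619
Step 4: R = 2756.25 / (9.81 * 1.846619) = 152.2 m

152.2


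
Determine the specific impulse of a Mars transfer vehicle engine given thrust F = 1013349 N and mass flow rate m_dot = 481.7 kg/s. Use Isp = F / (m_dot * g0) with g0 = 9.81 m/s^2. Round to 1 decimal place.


Step 1: m_dot * g0 = 481.7 * 9.81 = 4725.48
Step 2: Isp = 1013349 / 4725.48 = 214.4 s

214.4


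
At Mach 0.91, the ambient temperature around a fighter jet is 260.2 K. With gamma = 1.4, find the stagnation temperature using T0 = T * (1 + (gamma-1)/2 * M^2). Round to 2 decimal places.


Step 1: (gamma-1)/2 = 0.2
Step 2: M^2 = 0.8281
Step 3: 1 + 0.2 * 0.8281 = 1.16562
Step 4: T0 = 260.2 * 1.16562 = 303.29 K

303.29


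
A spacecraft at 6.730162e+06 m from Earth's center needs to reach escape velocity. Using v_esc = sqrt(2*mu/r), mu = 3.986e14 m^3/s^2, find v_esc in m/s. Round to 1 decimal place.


Step 1: 2*mu/r = 2 * 3.986e14 / 6.730162e+06 = 118451829.2427
Step 2: v_esc = sqrt(118451829.2427) = 10883.6 m/s

10883.6


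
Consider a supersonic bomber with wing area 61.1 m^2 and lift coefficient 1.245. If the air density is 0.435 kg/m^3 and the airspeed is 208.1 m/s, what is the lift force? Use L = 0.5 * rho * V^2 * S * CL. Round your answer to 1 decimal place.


Step 1: Calculate dynamic pressure q = 0.5 * 0.435 * 208.1^2 = 0.5 * 0.435 * 43305.61 = 9418.9702 Pa
Step 2: Multiply by wing area and lift coefficient: L = 9418.9702 * 61.1 * 1.245
Step 3: L = 575499.0777 * 1.245 = 716496.4 N

716496.4


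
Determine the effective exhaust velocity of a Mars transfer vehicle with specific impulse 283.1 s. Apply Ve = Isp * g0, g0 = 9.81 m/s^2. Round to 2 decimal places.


Step 1: Ve = Isp * g0 = 283.1 * 9.81
Step 2: Ve = 2777.21 m/s

2777.21


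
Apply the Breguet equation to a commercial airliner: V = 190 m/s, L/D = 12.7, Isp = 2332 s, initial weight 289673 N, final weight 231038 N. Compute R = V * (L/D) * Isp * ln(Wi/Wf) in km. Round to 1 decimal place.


Step 1: Coefficient = V * (L/D) * Isp = 190 * 12.7 * 2332 = 5627116.0 m
Step 2: Wi/Wf = 289673 / 231038 = 1.253789
Step 3: ln(1.253789) = 0.226171
Step 4: R = 5627116.0 * 0.226171 = 1272687.6 m = 1272.7 km

1272.7


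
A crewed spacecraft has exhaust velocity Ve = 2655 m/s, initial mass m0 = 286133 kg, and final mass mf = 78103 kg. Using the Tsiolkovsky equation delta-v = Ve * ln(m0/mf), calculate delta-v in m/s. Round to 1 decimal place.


Step 1: Mass ratio m0/mf = 286133 / 78103 = 3.663534
Step 2: ln(3.663534) = 1.298428
Step 3: delta-v = 2655 * 1.298428 = 3447.3 m/s

3447.3


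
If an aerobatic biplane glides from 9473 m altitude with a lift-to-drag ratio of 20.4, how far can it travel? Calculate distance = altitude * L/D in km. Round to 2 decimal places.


Step 1: Glide distance = altitude * L/D = 9473 * 20.4 = 193249.2 m
Step 2: Convert to km: 193249.2 / 1000 = 193.25 km

193.25


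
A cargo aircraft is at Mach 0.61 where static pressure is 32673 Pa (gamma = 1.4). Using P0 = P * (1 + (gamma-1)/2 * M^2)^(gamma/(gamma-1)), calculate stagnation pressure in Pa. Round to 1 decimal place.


Step 1: (gamma-1)/2 * M^2 = 0.2 * 0.3721 = 0.07442
Step 2: 1 + 0.07442 = 1.07442
Step 3: Exponent gamma/(gamma-1) = 3.5
Step 4: P0 = 32673 * 1.07442^3.5 = 42004.7 Pa

42004.7


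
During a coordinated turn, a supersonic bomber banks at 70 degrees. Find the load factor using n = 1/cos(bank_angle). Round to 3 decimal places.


Step 1: Convert 70 degrees to radians = 1.22173
Step 2: cos(70 deg) = 0.34202
Step 3: n = 1 / 0.34202 = 2.924

2.924


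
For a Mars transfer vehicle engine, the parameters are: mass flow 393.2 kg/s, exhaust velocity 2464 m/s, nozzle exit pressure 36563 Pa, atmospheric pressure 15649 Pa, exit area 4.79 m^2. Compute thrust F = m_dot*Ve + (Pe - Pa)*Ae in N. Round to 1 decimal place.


Step 1: Momentum thrust = m_dot * Ve = 393.2 * 2464 = 968844.8 N
Step 2: Pressure thrust = (Pe - Pa) * Ae = (36563 - 15649) * 4.79 = 100178.06 N
Step 3: Total thrust F = 968844.8 + 100178.06 = 1069022.9 N

1069022.9


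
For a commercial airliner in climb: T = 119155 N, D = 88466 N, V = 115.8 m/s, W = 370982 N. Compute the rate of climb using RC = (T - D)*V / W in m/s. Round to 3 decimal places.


Step 1: Excess thrust = T - D = 119155 - 88466 = 30689 N
Step 2: Excess power = 30689 * 115.8 = 3553786.2 W
Step 3: RC = 3553786.2 / 370982 = 9.579 m/s

9.579


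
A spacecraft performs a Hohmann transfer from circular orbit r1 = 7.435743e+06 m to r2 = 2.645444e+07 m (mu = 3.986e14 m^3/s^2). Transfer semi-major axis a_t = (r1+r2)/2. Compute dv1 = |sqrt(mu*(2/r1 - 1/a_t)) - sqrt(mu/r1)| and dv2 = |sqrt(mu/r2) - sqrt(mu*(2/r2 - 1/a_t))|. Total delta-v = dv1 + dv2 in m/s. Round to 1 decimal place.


Step 1: Transfer semi-major axis a_t = (7.435743e+06 + 2.645444e+07) / 2 = 1.694509e+07 m
Step 2: v1 (circular at r1) = sqrt(mu/r1) = 7321.61 m/s
Step 3: v_t1 = sqrt(mu*(2/r1 - 1/a_t)) = 9148.16 m/s
Step 4: dv1 = |9148.16 - 7321.61| = 1826.55 m/s
Step 5: v2 (circular at r2) = 3881.68 m/s, v_t2 = 2571.34 m/s
Step 6: dv2 = |3881.68 - 2571.34| = 1310.34 m/s
Step 7: Total delta-v = 1826.55 + 1310.34 = 3136.9 m/s

3136.9


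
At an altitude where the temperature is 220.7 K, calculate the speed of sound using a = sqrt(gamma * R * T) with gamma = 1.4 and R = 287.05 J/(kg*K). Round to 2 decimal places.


Step 1: gamma * R * T = 1.4 * 287.05 * 220.7 = 88692.709
Step 2: a = sqrt(88692.709) = 297.81 m/s

297.81


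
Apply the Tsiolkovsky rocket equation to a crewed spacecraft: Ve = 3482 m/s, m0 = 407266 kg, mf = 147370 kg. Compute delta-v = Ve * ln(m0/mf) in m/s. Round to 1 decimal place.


Step 1: Mass ratio m0/mf = 407266 / 147370 = 2.763561
Step 2: ln(2.763561) = 1.01652
Step 3: delta-v = 3482 * 1.01652 = 3539.5 m/s

3539.5


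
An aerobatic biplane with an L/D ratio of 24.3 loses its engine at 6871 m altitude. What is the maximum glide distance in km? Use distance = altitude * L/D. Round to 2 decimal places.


Step 1: Glide distance = altitude * L/D = 6871 * 24.3 = 166965.3 m
Step 2: Convert to km: 166965.3 / 1000 = 166.97 km

166.97


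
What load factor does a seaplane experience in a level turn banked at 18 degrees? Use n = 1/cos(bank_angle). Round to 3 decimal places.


Step 1: Convert 18 degrees to radians = 0.314159
Step 2: cos(18 deg) = 0.951057
Step 3: n = 1 / 0.951057 = 1.051

1.051


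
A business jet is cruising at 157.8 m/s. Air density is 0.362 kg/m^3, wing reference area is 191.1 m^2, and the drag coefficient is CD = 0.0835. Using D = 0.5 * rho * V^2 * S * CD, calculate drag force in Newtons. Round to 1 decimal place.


Step 1: Dynamic pressure q = 0.5 * 0.362 * 157.8^2 = 4507.052 Pa
Step 2: Drag D = q * S * CD = 4507.052 * 191.1 * 0.0835
Step 3: D = 71918.4 N

71918.4


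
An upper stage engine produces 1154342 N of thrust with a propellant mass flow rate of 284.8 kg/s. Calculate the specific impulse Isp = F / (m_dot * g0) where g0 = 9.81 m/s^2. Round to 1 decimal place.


Step 1: m_dot * g0 = 284.8 * 9.81 = 2793.89
Step 2: Isp = 1154342 / 2793.89 = 413.2 s

413.2


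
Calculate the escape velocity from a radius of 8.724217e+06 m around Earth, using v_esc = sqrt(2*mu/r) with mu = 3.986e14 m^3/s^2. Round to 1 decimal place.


Step 1: 2*mu/r = 2 * 3.986e14 / 8.724217e+06 = 91377827.9472
Step 2: v_esc = sqrt(91377827.9472) = 9559.2 m/s

9559.2


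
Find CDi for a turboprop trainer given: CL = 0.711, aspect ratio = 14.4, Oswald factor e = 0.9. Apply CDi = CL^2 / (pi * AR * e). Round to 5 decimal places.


Step 1: CL^2 = 0.711^2 = 0.505521
Step 2: pi * AR * e = 3.14159 * 14.4 * 0.9 = 40.715041
Step 3: CDi = 0.505521 / 40.715041 = 0.01242

0.01242


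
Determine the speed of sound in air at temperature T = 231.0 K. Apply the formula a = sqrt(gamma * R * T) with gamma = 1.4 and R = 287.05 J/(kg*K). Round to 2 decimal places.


Step 1: gamma * R * T = 1.4 * 287.05 * 231.0 = 92831.97
Step 2: a = sqrt(92831.97) = 304.68 m/s

304.68


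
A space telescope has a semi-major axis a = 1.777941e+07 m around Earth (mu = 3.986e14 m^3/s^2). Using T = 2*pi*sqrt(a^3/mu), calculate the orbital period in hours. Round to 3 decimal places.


Step 1: a^3 / mu = 5.620203e+21 / 3.986e14 = 1.409986e+07
Step 2: sqrt(1.409986e+07) = 3754.9778 s
Step 3: T = 2*pi * 3754.9778 = 23593.22 s
Step 4: T in hours = 23593.22 / 3600 = 6.554 hours

6.554


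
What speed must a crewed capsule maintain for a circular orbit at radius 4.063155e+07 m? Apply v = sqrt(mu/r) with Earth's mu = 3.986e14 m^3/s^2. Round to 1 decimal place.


Step 1: mu / r = 3.986e14 / 4.063155e+07 = 9810110.616
Step 2: v = sqrt(9810110.616) = 3132.1 m/s

3132.1


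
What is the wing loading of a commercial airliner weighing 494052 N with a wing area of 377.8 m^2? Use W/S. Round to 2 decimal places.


Step 1: Wing loading = W / S = 494052 / 377.8
Step 2: Wing loading = 1307.71 N/m^2

1307.71


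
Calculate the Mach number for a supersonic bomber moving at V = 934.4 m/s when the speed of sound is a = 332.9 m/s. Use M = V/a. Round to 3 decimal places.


Step 1: M = V / a = 934.4 / 332.9
Step 2: M = 2.807

2.807


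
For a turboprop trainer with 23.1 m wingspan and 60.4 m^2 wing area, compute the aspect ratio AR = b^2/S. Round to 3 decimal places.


Step 1: b^2 = 23.1^2 = 533.61
Step 2: AR = 533.61 / 60.4 = 8.835

8.835


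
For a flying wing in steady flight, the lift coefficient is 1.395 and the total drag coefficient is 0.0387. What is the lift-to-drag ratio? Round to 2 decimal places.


Step 1: L/D = CL / CD = 1.395 / 0.0387
Step 2: L/D = 36.05

36.05


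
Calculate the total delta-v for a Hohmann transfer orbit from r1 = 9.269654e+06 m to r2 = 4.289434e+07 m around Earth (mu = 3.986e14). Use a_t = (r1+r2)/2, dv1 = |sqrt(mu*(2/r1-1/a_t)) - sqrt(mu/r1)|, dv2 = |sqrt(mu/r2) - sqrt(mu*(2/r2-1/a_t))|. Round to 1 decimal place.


Step 1: Transfer semi-major axis a_t = (9.269654e+06 + 4.289434e+07) / 2 = 2.608200e+07 m
Step 2: v1 (circular at r1) = sqrt(mu/r1) = 6557.48 m/s
Step 3: v_t1 = sqrt(mu*(2/r1 - 1/a_t)) = 8409.43 m/s
Step 4: dv1 = |8409.43 - 6557.48| = 1851.95 m/s
Step 5: v2 (circular at r2) = 3048.38 m/s, v_t2 = 1817.31 m/s
Step 6: dv2 = |3048.38 - 1817.31| = 1231.06 m/s
Step 7: Total delta-v = 1851.95 + 1231.06 = 3083.0 m/s

3083.0


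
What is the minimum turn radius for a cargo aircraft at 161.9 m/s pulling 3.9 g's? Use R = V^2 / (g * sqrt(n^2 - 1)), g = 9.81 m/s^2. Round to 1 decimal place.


Step 1: V^2 = 161.9^2 = 26211.61
Step 2: n^2 - 1 = 3.9^2 - 1 = 14.21
Step 3: sqrt(14.21) = 3.769615
Step 4: R = 26211.61 / (9.81 * 3.769615) = 708.8 m

708.8


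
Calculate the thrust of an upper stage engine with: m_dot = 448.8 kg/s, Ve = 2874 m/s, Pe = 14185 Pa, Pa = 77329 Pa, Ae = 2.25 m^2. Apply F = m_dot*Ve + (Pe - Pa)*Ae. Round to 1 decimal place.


Step 1: Momentum thrust = m_dot * Ve = 448.8 * 2874 = 1289851.2 N
Step 2: Pressure thrust = (Pe - Pa) * Ae = (14185 - 77329) * 2.25 = -142074.00 N
Step 3: Total thrust F = 1289851.2 + -142074.00 = 1147777.2 N

1147777.2


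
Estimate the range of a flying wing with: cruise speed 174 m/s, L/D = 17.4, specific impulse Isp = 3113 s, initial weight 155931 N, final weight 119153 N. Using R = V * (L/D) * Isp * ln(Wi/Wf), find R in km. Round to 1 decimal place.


Step 1: Coefficient = V * (L/D) * Isp = 174 * 17.4 * 3113 = 9424918.8 m
Step 2: Wi/Wf = 155931 / 119153 = 1.308662
Step 3: ln(1.308662) = 0.269005
Step 4: R = 9424918.8 * 0.269005 = 2535352.4 m = 2535.4 km

2535.4


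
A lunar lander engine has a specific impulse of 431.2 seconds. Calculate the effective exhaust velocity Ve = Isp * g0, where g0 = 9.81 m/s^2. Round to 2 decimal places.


Step 1: Ve = Isp * g0 = 431.2 * 9.81
Step 2: Ve = 4230.07 m/s

4230.07


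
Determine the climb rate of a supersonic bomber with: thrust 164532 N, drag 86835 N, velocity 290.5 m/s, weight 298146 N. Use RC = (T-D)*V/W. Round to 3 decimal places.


Step 1: Excess thrust = T - D = 164532 - 86835 = 77697 N
Step 2: Excess power = 77697 * 290.5 = 22570978.5 W
Step 3: RC = 22570978.5 / 298146 = 75.704 m/s

75.704


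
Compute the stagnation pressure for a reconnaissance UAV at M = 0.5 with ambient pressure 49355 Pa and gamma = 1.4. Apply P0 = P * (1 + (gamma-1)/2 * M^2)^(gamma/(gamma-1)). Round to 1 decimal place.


Step 1: (gamma-1)/2 * M^2 = 0.2 * 0.25 = 0.05
Step 2: 1 + 0.05 = 1.05
Step 3: Exponent gamma/(gamma-1) = 3.5
Step 4: P0 = 49355 * 1.05^3.5 = 58545.5 Pa

58545.5


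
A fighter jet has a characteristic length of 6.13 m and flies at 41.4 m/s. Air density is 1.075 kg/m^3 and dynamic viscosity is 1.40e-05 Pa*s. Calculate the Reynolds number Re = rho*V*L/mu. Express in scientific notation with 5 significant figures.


Step 1: Numerator = rho * V * L = 1.075 * 41.4 * 6.13 = 272.81565
Step 2: Re = 272.81565 / 1.40e-05
Step 3: Re = 1.9487e+07

1.9487e+07


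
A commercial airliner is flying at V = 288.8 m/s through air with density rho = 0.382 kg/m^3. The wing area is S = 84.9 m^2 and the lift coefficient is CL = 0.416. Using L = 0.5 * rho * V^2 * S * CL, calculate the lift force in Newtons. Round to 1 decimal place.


Step 1: Calculate dynamic pressure q = 0.5 * 0.382 * 288.8^2 = 0.5 * 0.382 * 83405.44 = 15930.439 Pa
Step 2: Multiply by wing area and lift coefficient: L = 15930.439 * 84.9 * 0.416
Step 3: L = 1352494.2745 * 0.416 = 562637.6 N

562637.6


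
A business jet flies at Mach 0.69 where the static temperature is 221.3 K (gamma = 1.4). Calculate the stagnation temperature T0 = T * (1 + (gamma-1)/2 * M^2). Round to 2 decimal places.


Step 1: (gamma-1)/2 = 0.2
Step 2: M^2 = 0.4761
Step 3: 1 + 0.2 * 0.4761 = 1.09522
Step 4: T0 = 221.3 * 1.09522 = 242.37 K

242.37


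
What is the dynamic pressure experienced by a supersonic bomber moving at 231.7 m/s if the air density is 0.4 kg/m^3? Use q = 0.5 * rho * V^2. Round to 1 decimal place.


Step 1: V^2 = 231.7^2 = 53684.89
Step 2: q = 0.5 * 0.4 * 53684.89
Step 3: q = 10737.0 Pa

10737.0


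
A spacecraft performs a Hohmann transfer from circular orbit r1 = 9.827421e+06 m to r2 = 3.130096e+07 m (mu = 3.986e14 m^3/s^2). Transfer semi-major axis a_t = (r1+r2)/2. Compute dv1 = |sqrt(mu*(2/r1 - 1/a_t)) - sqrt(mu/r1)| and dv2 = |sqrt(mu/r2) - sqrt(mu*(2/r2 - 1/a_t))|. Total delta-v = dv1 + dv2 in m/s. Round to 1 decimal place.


Step 1: Transfer semi-major axis a_t = (9.827421e+06 + 3.130096e+07) / 2 = 2.056419e+07 m
Step 2: v1 (circular at r1) = sqrt(mu/r1) = 6368.67 m/s
Step 3: v_t1 = sqrt(mu*(2/r1 - 1/a_t)) = 7857.27 m/s
Step 4: dv1 = |7857.27 - 6368.67| = 1488.6 m/s
Step 5: v2 (circular at r2) = 3568.53 m/s, v_t2 = 2466.91 m/s
Step 6: dv2 = |3568.53 - 2466.91| = 1101.62 m/s
Step 7: Total delta-v = 1488.6 + 1101.62 = 2590.2 m/s

2590.2


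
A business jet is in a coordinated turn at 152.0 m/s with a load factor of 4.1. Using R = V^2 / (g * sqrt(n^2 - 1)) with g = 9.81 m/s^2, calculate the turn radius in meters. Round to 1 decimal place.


Step 1: V^2 = 152.0^2 = 23104.0
Step 2: n^2 - 1 = 4.1^2 - 1 = 15.81
Step 3: sqrt(15.81) = 3.976179
Step 4: R = 23104.0 / (9.81 * 3.976179) = 592.3 m

592.3


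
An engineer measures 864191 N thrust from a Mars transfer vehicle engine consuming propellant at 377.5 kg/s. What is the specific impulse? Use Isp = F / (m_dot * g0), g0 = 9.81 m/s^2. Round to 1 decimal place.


Step 1: m_dot * g0 = 377.5 * 9.81 = 3703.28
Step 2: Isp = 864191 / 3703.28 = 233.4 s

233.4


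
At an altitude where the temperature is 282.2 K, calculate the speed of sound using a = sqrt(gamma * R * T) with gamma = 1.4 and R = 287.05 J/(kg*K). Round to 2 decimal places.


Step 1: gamma * R * T = 1.4 * 287.05 * 282.2 = 113407.714
Step 2: a = sqrt(113407.714) = 336.76 m/s

336.76


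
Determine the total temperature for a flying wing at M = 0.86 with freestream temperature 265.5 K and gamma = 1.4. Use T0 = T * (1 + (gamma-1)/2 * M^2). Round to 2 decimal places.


Step 1: (gamma-1)/2 = 0.2
Step 2: M^2 = 0.7396
Step 3: 1 + 0.2 * 0.7396 = 1.14792
Step 4: T0 = 265.5 * 1.14792 = 304.77 K

304.77


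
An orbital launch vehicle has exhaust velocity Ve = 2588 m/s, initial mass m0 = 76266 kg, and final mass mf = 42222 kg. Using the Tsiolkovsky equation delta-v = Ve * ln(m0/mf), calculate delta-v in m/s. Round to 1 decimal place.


Step 1: Mass ratio m0/mf = 76266 / 42222 = 1.80631
Step 2: ln(1.80631) = 0.591286
Step 3: delta-v = 2588 * 0.591286 = 1530.2 m/s

1530.2


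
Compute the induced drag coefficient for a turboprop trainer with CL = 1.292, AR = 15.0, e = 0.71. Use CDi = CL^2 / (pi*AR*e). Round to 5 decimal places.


Step 1: CL^2 = 1.292^2 = 1.669264
Step 2: pi * AR * e = 3.14159 * 15.0 * 0.71 = 33.457962
Step 3: CDi = 1.669264 / 33.457962 = 0.04989

0.04989


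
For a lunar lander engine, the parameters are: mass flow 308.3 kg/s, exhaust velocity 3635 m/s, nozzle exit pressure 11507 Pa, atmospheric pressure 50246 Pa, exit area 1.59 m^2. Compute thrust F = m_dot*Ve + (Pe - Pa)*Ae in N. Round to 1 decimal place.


Step 1: Momentum thrust = m_dot * Ve = 308.3 * 3635 = 1120670.5 N
Step 2: Pressure thrust = (Pe - Pa) * Ae = (11507 - 50246) * 1.59 = -61595.01 N
Step 3: Total thrust F = 1120670.5 + -61595.01 = 1059075.5 N

1059075.5


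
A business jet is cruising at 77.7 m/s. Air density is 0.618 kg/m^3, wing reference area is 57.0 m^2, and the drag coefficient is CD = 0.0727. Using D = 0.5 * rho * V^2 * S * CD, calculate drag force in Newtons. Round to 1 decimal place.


Step 1: Dynamic pressure q = 0.5 * 0.618 * 77.7^2 = 1865.5226 Pa
Step 2: Drag D = q * S * CD = 1865.5226 * 57.0 * 0.0727
Step 3: D = 7730.5 N

7730.5


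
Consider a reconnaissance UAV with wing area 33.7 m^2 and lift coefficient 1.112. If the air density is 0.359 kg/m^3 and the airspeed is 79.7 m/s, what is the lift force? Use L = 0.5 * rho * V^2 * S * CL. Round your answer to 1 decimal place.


Step 1: Calculate dynamic pressure q = 0.5 * 0.359 * 79.7^2 = 0.5 * 0.359 * 6352.09 = 1140.2002 Pa
Step 2: Multiply by wing area and lift coefficient: L = 1140.2002 * 33.7 * 1.112
Step 3: L = 38424.7452 * 1.112 = 42728.3 N

42728.3


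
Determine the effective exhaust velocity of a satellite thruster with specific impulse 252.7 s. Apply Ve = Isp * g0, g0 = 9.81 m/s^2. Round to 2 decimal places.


Step 1: Ve = Isp * g0 = 252.7 * 9.81
Step 2: Ve = 2478.99 m/s

2478.99


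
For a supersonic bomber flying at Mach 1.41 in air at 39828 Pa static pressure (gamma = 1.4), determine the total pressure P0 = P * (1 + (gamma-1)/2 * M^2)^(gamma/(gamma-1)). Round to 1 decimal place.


Step 1: (gamma-1)/2 * M^2 = 0.2 * 1.9881 = 0.39762
Step 2: 1 + 0.39762 = 1.39762
Step 3: Exponent gamma/(gamma-1) = 3.5
Step 4: P0 = 39828 * 1.39762^3.5 = 128543.6 Pa

128543.6


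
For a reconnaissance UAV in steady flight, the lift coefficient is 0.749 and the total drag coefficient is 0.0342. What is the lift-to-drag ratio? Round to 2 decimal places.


Step 1: L/D = CL / CD = 0.749 / 0.0342
Step 2: L/D = 21.90

21.90


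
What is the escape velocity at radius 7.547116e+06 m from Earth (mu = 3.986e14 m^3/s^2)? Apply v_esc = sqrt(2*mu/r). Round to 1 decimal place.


Step 1: 2*mu/r = 2 * 3.986e14 / 7.547116e+06 = 105629753.1401
Step 2: v_esc = sqrt(105629753.1401) = 10277.6 m/s

10277.6


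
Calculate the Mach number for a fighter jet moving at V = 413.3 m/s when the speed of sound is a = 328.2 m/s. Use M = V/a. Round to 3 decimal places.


Step 1: M = V / a = 413.3 / 328.2
Step 2: M = 1.259

1.259


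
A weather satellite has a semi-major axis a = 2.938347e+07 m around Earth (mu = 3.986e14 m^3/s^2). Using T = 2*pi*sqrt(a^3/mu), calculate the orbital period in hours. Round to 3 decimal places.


Step 1: a^3 / mu = 2.536934e+22 / 3.986e14 = 6.364612e+07
Step 2: sqrt(6.364612e+07) = 7977.852 s
Step 3: T = 2*pi * 7977.852 = 50126.32 s
Step 4: T in hours = 50126.32 / 3600 = 13.924 hours

13.924


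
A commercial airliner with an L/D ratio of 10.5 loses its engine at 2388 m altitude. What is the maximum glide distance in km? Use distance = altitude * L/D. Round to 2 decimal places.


Step 1: Glide distance = altitude * L/D = 2388 * 10.5 = 25074.0 m
Step 2: Convert to km: 25074.0 / 1000 = 25.07 km

25.07


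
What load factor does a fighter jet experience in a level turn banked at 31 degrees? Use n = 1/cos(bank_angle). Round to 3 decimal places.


Step 1: Convert 31 degrees to radians = 0.541052
Step 2: cos(31 deg) = 0.857167
Step 3: n = 1 / 0.857167 = 1.167

1.167


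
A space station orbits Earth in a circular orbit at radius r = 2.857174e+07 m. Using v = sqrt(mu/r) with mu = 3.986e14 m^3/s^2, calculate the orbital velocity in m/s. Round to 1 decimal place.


Step 1: mu / r = 3.986e14 / 2.857174e+07 = 13950847.9358
Step 2: v = sqrt(13950847.9358) = 3735.1 m/s

3735.1


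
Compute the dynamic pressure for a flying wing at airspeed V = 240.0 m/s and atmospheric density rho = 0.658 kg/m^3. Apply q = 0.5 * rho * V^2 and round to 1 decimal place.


Step 1: V^2 = 240.0^2 = 57600.0
Step 2: q = 0.5 * 0.658 * 57600.0
Step 3: q = 18950.4 Pa

18950.4


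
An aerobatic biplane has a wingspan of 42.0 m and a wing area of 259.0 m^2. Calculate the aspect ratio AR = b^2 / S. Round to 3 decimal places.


Step 1: b^2 = 42.0^2 = 1764.0
Step 2: AR = 1764.0 / 259.0 = 6.811

6.811


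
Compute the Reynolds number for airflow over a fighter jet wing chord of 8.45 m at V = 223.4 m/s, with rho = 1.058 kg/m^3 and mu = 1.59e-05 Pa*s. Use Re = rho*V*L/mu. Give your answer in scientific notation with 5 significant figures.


Step 1: Numerator = rho * V * L = 1.058 * 223.4 * 8.45 = 1997.21834
Step 2: Re = 1997.21834 / 1.59e-05
Step 3: Re = 1.2561e+08

1.2561e+08


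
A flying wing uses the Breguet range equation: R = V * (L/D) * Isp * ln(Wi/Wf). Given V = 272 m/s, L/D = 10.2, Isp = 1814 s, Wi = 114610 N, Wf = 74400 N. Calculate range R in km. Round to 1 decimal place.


Step 1: Coefficient = V * (L/D) * Isp = 272 * 10.2 * 1814 = 5032761.6 m
Step 2: Wi/Wf = 114610 / 74400 = 1.540457
Step 3: ln(1.540457) = 0.432079
Step 4: R = 5032761.6 * 0.432079 = 2174551.2 m = 2174.6 km

2174.6


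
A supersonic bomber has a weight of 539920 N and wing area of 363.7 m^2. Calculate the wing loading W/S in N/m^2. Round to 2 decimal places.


Step 1: Wing loading = W / S = 539920 / 363.7
Step 2: Wing loading = 1484.52 N/m^2

1484.52


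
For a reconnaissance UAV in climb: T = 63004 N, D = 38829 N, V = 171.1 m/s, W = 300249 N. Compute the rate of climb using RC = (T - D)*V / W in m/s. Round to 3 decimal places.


Step 1: Excess thrust = T - D = 63004 - 38829 = 24175 N
Step 2: Excess power = 24175 * 171.1 = 4136342.5 W
Step 3: RC = 4136342.5 / 300249 = 13.776 m/s

13.776


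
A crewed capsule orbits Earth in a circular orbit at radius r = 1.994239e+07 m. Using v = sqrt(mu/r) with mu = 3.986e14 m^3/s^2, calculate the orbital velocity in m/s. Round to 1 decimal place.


Step 1: mu / r = 3.986e14 / 1.994239e+07 = 19987574.2075
Step 2: v = sqrt(19987574.2075) = 4470.7 m/s

4470.7


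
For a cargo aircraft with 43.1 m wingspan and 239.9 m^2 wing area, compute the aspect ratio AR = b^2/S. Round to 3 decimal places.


Step 1: b^2 = 43.1^2 = 1857.61
Step 2: AR = 1857.61 / 239.9 = 7.743

7.743


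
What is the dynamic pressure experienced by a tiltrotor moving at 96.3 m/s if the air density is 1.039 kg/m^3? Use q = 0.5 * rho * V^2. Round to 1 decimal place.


Step 1: V^2 = 96.3^2 = 9273.69
Step 2: q = 0.5 * 1.039 * 9273.69
Step 3: q = 4817.7 Pa

4817.7


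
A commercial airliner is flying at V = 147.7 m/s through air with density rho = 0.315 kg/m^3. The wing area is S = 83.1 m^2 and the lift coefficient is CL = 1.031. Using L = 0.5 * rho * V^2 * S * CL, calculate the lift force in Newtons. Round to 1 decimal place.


Step 1: Calculate dynamic pressure q = 0.5 * 0.315 * 147.7^2 = 0.5 * 0.315 * 21815.29 = 3435.9082 Pa
Step 2: Multiply by wing area and lift coefficient: L = 3435.9082 * 83.1 * 1.031
Step 3: L = 285523.9693 * 1.031 = 294375.2 N

294375.2


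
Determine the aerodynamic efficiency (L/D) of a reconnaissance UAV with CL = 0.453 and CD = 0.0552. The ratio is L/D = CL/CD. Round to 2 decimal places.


Step 1: L/D = CL / CD = 0.453 / 0.0552
Step 2: L/D = 8.21

8.21


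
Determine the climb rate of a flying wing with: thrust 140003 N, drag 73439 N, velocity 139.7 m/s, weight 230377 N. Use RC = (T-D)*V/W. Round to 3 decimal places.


Step 1: Excess thrust = T - D = 140003 - 73439 = 66564 N
Step 2: Excess power = 66564 * 139.7 = 9298990.8 W
Step 3: RC = 9298990.8 / 230377 = 40.364 m/s

40.364


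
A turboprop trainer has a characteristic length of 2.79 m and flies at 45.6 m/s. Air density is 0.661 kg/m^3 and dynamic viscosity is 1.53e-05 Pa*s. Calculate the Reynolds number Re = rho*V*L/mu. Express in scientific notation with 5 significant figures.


Step 1: Numerator = rho * V * L = 0.661 * 45.6 * 2.79 = 84.095064
Step 2: Re = 84.095064 / 1.53e-05
Step 3: Re = 5.4964e+06

5.4964e+06


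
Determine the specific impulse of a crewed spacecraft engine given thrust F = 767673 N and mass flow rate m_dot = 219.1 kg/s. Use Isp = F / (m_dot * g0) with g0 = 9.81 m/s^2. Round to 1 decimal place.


Step 1: m_dot * g0 = 219.1 * 9.81 = 2149.37
Step 2: Isp = 767673 / 2149.37 = 357.2 s

357.2


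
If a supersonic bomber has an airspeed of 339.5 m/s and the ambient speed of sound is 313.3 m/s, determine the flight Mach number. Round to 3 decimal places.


Step 1: M = V / a = 339.5 / 313.3
Step 2: M = 1.084

1.084


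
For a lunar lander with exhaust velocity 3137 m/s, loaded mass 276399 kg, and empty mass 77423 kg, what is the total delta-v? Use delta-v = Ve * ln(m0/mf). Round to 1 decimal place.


Step 1: Mass ratio m0/mf = 276399 / 77423 = 3.569986
Step 2: ln(3.569986) = 1.272562
Step 3: delta-v = 3137 * 1.272562 = 3992.0 m/s

3992.0


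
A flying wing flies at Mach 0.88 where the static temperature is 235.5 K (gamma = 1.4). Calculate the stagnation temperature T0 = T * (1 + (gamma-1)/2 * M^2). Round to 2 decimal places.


Step 1: (gamma-1)/2 = 0.2
Step 2: M^2 = 0.7744
Step 3: 1 + 0.2 * 0.7744 = 1.15488
Step 4: T0 = 235.5 * 1.15488 = 271.97 K

271.97


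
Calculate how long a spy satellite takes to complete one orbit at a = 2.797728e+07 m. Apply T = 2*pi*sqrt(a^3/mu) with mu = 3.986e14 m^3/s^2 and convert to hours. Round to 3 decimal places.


Step 1: a^3 / mu = 2.189861e+22 / 3.986e14 = 5.493880e+07
Step 2: sqrt(5.493880e+07) = 7412.0713 s
Step 3: T = 2*pi * 7412.0713 = 46571.42 s
Step 4: T in hours = 46571.42 / 3600 = 12.937 hours

12.937


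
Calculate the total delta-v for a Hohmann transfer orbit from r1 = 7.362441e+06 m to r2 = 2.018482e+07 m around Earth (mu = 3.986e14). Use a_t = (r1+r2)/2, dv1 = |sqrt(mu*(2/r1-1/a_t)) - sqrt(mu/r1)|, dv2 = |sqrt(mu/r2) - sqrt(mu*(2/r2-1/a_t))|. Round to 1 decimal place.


Step 1: Transfer semi-major axis a_t = (7.362441e+06 + 2.018482e+07) / 2 = 1.377363e+07 m
Step 2: v1 (circular at r1) = sqrt(mu/r1) = 7357.97 m/s
Step 3: v_t1 = sqrt(mu*(2/r1 - 1/a_t)) = 8907.3 m/s
Step 4: dv1 = |8907.3 - 7357.97| = 1549.33 m/s
Step 5: v2 (circular at r2) = 4443.82 m/s, v_t2 = 3248.95 m/s
Step 6: dv2 = |4443.82 - 3248.95| = 1194.87 m/s
Step 7: Total delta-v = 1549.33 + 1194.87 = 2744.2 m/s

2744.2


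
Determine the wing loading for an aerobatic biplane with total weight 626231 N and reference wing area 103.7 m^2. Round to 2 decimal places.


Step 1: Wing loading = W / S = 626231 / 103.7
Step 2: Wing loading = 6038.87 N/m^2

6038.87


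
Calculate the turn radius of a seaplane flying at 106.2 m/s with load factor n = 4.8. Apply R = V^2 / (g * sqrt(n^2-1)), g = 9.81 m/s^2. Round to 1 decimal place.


Step 1: V^2 = 106.2^2 = 11278.44
Step 2: n^2 - 1 = 4.8^2 - 1 = 22.04
Step 3: sqrt(22.04) = 4.694678
Step 4: R = 11278.44 / (9.81 * 4.694678) = 244.9 m

244.9


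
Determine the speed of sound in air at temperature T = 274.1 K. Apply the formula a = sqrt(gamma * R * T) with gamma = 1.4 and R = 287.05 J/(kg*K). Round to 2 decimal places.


Step 1: gamma * R * T = 1.4 * 287.05 * 274.1 = 110152.567
Step 2: a = sqrt(110152.567) = 331.89 m/s

331.89


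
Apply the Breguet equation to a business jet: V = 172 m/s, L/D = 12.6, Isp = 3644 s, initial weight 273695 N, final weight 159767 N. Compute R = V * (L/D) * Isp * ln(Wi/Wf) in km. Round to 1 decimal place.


Step 1: Coefficient = V * (L/D) * Isp = 172 * 12.6 * 3644 = 7897276.8 m
Step 2: Wi/Wf = 273695 / 159767 = 1.713088
Step 3: ln(1.713088) = 0.538298
Step 4: R = 7897276.8 * 0.538298 = 4251087.1 m = 4251.1 km

4251.1


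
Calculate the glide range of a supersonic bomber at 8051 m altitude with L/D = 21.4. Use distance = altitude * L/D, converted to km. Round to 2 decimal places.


Step 1: Glide distance = altitude * L/D = 8051 * 21.4 = 172291.4 m
Step 2: Convert to km: 172291.4 / 1000 = 172.29 km

172.29


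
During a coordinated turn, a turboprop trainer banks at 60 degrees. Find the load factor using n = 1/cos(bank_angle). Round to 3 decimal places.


Step 1: Convert 60 degrees to radians = 1.047198
Step 2: cos(60 deg) = 0.5
Step 3: n = 1 / 0.5 = 2.000

2.000


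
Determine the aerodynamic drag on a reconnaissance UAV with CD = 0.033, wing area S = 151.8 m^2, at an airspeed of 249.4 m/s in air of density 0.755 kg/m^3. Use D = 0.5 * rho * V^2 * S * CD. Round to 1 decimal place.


Step 1: Dynamic pressure q = 0.5 * 0.755 * 249.4^2 = 23480.6359 Pa
Step 2: Drag D = q * S * CD = 23480.6359 * 151.8 * 0.033
Step 3: D = 117623.9 N

117623.9


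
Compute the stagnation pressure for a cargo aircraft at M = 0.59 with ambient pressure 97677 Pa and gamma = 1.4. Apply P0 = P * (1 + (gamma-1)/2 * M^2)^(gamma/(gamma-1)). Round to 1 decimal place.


Step 1: (gamma-1)/2 * M^2 = 0.2 * 0.3481 = 0.06962
Step 2: 1 + 0.06962 = 1.06962
Step 3: Exponent gamma/(gamma-1) = 3.5
Step 4: P0 = 97677 * 1.06962^3.5 = 123622.0 Pa

123622.0
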